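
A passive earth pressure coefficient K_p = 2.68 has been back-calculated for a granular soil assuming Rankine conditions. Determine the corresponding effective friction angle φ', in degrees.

27.2°

K_p = (1+sin φ)/(1−sin φ) ⇒ sin φ = (K_p − 1)/(K_p + 1) = 0.4565.
φ = arcsin(0.4565) = 27.16°.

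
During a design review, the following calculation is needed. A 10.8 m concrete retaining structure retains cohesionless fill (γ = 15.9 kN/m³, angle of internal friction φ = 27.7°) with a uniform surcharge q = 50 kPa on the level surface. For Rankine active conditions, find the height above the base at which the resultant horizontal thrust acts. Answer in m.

4.26 m

K_a = 0.3653.
Triangular part P₁ = ½K_aγH² = 338.8 at H/3 = 3.600 m; rectangular part P₂ = K_a q H = 197.3 at H/2 = 5.400 m.
ȳ = (P₁·3.600 + P₂·5.400)/(P₁+P₂) = 4.262 m.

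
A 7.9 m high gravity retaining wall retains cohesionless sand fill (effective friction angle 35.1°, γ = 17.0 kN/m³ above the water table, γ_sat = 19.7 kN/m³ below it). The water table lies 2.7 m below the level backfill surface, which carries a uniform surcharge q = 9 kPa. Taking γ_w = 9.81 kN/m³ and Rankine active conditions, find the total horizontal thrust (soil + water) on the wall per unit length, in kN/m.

269 kN/m

K_a = tan²(45° − φ/2) = 0.2698.
γ' = 19.7 − 9.81 = 9.890 kN/m³. h₂ = H − d_w = 5.2 m.
σ'_h: at surface K_a·q = 2.429; at WT K_a(q+γd_w) = 14.81; at base K_a(q+γd_w+γ'h₂) = 28.69 kPa.
P₁ = ½(2.429+14.81)×2.7 = 23.28; P₂ = ½(14.81+28.69)×5.2 = 113.1; P_w = ½γ_w h₂² = 132.6.
Total = 23.28+113.1+132.6 = 269.0 kN/m.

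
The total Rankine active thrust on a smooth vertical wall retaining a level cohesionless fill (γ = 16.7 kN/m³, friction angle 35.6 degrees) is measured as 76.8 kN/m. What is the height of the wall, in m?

5.90 m

K_a = 0.2641. P_a = ½ K_a γ H² ⇒ H = √(2P_a/(K_a γ)).
H = √(2×76.8/(0.2641×16.7)) = 5.901 m.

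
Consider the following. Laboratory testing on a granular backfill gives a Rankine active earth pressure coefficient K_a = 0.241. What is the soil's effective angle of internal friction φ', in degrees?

K_a = tan²(45° − φ/2) ⇒ 45° − φ/2 = arctan(√0.241) = 26.15°.
φ = 2(45° − 26.15°) = 37.71°.

37.7°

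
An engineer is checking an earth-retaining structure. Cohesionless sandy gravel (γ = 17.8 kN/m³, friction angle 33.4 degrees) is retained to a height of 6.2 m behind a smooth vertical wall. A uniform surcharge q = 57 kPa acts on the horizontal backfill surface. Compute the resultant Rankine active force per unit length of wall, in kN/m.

K_a = tan²(45° − φ/2) = 0.2899.
Soil triangle: ½ K_a γ H² = 0.5×0.2899×17.8×6.2² = 99.19 kN/m.
Surcharge rectangle: K_a q H = 0.2899×57×6.2 = 102.5 kN/m.
Total = 99.19 + 102.5 = 201.6 kN/m.

202 kN/m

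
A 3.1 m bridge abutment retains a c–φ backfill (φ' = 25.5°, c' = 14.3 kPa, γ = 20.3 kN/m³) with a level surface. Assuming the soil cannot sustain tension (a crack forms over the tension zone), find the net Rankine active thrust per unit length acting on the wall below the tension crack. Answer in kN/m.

3.04 kN/m

K_a = 0.3981; √K_a = 0.6310.
Tension-crack depth z_c = 2c/(γ√K_a) = 2×14.3/(20.3×0.6310) = 2.233 m.
σ_a at base = K_a γ H − 2c√K_a = 0.3981×20.3×3.1 − 2×14.3×0.6310 = 7.007 kPa.
P_a = ½ × 7.007 × (H − z_c) = 0.5×7.007×0.8671 = 3.038 kN/m.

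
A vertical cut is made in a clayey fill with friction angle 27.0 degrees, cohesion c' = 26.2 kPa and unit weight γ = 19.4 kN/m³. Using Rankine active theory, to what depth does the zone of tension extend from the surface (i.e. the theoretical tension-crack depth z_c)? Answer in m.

4.41 m

K_a = tan²(45° − 27.0°/2) = 0.3755; √K_a = 0.6128.
The active pressure is zero where K_a γ z = 2c√K_a, so z_c = 2c/(γ√K_a) = 2×26.2/(19.4×0.6128) = 4.408 m.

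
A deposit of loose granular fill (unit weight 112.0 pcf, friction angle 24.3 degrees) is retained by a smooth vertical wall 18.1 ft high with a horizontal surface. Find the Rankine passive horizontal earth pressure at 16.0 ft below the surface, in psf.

K_p = (1 + sin φ)/(1 − sin φ) = 2.399.
σ_h = K_p γ z = 2.399 × 112.0 × 16.0 = 4298 psf.

4300 psf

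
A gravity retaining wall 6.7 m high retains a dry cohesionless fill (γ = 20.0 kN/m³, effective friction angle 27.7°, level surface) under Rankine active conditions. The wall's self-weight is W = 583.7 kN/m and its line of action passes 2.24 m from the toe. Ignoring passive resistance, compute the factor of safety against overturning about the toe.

3.57

K_a = tan²(45° − 27.7°/2) = 0.3653.
P_a = ½K_aγH² = 0.5×0.3653×20.0×6.7² = 164.0 kN/m, acting at H/3 = 2.233 m above the base.
Overturning moment M_o = P_a × H/3 = 164.0 × 2.233 = 366.3.
Resisting moment M_r = W × 2.24 = 583.7 × 2.24 = 1307.
FS_overturning = M_r/M_o = 1307/366.3 = 3.570.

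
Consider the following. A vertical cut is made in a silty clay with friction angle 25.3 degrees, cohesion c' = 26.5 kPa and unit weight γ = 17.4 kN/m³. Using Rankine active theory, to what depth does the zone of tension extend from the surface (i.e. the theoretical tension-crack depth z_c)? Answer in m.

4.81 m

K_a = tan²(45° − 25.3°/2) = 0.4012; √K_a = 0.6334.
The active pressure is zero where K_a γ z = 2c√K_a, so z_c = 2c/(γ√K_a) = 2×26.5/(17.4×0.6334) = 4.809 m.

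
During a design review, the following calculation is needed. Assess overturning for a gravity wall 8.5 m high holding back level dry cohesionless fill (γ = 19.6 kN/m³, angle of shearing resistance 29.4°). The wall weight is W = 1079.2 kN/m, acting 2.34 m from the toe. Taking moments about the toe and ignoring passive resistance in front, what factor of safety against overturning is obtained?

K_a = tan²(45° − 29.4°/2) = 0.3415.
P_a = ½K_aγH² = 0.5×0.3415×19.6×8.5² = 241.8 kN/m, acting at H/3 = 2.833 m above the base.
Overturning moment M_o = P_a × H/3 = 241.8 × 2.833 = 685.0.
Resisting moment M_r = W × 2.34 = 1079.2 × 2.34 = 2525.
FS_overturning = M_r/M_o = 2525/685.0 = 3.686.

3.69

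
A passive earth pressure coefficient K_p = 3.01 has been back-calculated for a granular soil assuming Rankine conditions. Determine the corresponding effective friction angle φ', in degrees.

K_p = (1+sin φ)/(1−sin φ) ⇒ sin φ = (K_p − 1)/(K_p + 1) = 0.5012.
φ = arcsin(0.5012) = 30.08°.

30.1°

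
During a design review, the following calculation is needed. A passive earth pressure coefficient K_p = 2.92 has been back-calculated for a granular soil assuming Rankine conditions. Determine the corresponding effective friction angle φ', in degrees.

29.3°

K_p = (1+sin φ)/(1−sin φ) ⇒ sin φ = (K_p − 1)/(K_p + 1) = 0.4898.
φ = arcsin(0.4898) = 29.33°.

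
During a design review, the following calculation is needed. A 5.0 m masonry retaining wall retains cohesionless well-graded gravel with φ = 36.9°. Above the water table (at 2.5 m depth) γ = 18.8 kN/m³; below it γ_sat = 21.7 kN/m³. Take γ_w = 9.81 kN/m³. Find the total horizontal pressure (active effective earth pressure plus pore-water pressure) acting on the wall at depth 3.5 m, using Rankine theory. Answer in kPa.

K_a = (1 − sin φ)/(1 + sin φ) = 0.2497.
γ' = 21.7 − 9.81 = 11.89 kN/m³.
Effective vertical stress at 3.5 m: σ'_v = 18.8×2.5 + 11.89×1.00 = 58.89 kPa.
σ'_h = K_a σ'_v = 0.2497 × 58.89 = 14.70 kPa; u = γ_w × 1.00 = 9.810 kPa.
Total σ_h = 14.70 + 9.810 = 24.51 kPa.

24.5 kPa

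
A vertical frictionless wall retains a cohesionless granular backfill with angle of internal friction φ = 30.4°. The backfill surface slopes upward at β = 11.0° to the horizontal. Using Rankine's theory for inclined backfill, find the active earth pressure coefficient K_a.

0.347

K_a = cos β · (cos β − √(cos²β − cos²φ)) / (cos β + √(cos²β − cos²φ)).
cos β = 0.9816, cos φ = 0.8625, √(cos²β − cos²φ) = 0.4687.
K_a = 0.9816 × (0.9816 − 0.4687)/(0.9816 + 0.4687) = 0.3472.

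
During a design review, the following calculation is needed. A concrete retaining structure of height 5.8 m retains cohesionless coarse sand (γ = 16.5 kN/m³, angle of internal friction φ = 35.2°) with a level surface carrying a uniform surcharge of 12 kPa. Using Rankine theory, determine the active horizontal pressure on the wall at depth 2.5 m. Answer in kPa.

14.3 kPa

K_a = (1 − sin φ)/(1 + sin φ) = 0.2687.
σ_v = γz + q = 16.5 × 2.5 + 12 = 53.25 kPa.
σ_h = K_a σ_v = 0.2687 × 53.25 = 14.31 kPa.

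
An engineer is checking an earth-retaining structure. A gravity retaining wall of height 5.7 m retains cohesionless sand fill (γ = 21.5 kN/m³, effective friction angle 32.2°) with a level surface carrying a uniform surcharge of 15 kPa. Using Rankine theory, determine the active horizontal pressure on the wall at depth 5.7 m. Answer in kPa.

K_a = (1 − sin φ)/(1 + sin φ) = 0.3047.
σ_v = γz + q = 21.5 × 5.7 + 15 = 137.6 kPa.
σ_h = K_a σ_v = 0.3047 × 137.6 = 41.92 kPa.

41.9 kPa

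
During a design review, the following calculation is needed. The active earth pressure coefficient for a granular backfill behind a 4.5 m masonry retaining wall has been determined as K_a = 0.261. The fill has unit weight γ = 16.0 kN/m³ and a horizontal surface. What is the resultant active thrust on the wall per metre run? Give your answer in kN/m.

42.3 kN/m

P = ½ K_a γ H² = 0.5 × 0.261 × 16.0 × 4.5² = 42.28 kN/m.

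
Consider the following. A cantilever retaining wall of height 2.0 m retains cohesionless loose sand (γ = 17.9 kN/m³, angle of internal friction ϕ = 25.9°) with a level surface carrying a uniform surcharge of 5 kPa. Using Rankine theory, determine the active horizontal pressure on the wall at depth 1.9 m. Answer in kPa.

15.3 kPa

K_a = (1 − sin φ)/(1 + sin φ) = 0.3920.
σ_v = γz + q = 17.9 × 1.9 + 5 = 39.01 kPa.
σ_h = K_a σ_v = 0.3920 × 39.01 = 15.29 kPa.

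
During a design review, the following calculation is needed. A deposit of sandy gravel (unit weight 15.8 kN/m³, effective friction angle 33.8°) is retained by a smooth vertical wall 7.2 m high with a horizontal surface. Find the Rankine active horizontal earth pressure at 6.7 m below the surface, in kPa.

30.2 kPa

K_a = (1 − sin φ)/(1 + sin φ) = 0.2851.
σ_h = K_a γ z = 0.2851 × 15.8 × 6.7 = 30.18 kPa.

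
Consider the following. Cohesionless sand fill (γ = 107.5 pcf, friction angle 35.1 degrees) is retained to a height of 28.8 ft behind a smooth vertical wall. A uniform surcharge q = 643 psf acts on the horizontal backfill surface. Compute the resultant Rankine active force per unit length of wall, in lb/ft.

K_a = tan²(45° − φ/2) = 0.2698.
Soil triangle: ½ K_a γ H² = 0.5×0.2698×107.5×28.8² = 12030 lb/ft.
Surcharge rectangle: K_a q H = 0.2698×643×28.8 = 4997 lb/ft.
Total = 12030 + 4997 = 17030 lb/ft.

17000 lb/ft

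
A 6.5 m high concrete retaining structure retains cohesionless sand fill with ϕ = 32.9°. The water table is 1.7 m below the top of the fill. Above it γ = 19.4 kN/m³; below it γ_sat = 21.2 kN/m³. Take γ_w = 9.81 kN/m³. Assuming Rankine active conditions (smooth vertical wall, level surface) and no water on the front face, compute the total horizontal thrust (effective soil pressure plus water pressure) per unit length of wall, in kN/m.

K_a = tan²(45° − φ/2) = 0.2960.
γ' = 21.2 − 9.81 = 11.39 kN/m³. Depth below WT = 4.8 m.
σ'_h at WT = K_a γ d_w = 9.763 kPa; at base = 9.763 + K_a γ' × 4.8 = 25.95 kPa.
P₁ (0–1.7 m) = ½×9.763×1.7 = 8.299. P₂ (1.7–6.5 m) = ½(9.763+25.95)×4.8 = 85.71.
P_w = ½ γ_w h₂² = 0.5×9.81×4.8² = 113.0. Total = 8.299+85.71+113.0 = 207.0 kN/m.

207 kN/m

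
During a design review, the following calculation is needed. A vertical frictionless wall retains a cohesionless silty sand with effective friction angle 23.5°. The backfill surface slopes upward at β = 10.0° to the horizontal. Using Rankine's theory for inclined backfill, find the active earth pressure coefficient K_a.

0.459

K_a = cos β · (cos β − √(cos²β − cos²φ)) / (cos β + √(cos²β − cos²φ)).
cos β = 0.9848, cos φ = 0.9171, √(cos²β − cos²φ) = 0.3590.
K_a = 0.9848 × (0.9848 − 0.3590)/(0.9848 + 0.3590) = 0.4587.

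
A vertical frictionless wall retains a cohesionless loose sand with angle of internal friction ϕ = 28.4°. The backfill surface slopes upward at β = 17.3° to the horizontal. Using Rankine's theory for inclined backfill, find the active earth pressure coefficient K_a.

0.420

K_a = cos β · (cos β − √(cos²β − cos²φ)) / (cos β + √(cos²β − cos²φ)).
cos β = 0.9548, cos φ = 0.8796, √(cos²β − cos²φ) = 0.3712.
K_a = 0.9548 × (0.9548 − 0.3712)/(0.9548 + 0.3712) = 0.4202.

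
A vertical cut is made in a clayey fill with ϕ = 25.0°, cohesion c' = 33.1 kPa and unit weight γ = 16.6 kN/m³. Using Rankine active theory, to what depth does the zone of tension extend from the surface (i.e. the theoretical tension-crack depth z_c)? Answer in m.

K_a = tan²(45° − 25.0°/2) = 0.4059; √K_a = 0.6371.
The active pressure is zero where K_a γ z = 2c√K_a, so z_c = 2c/(γ√K_a) = 2×33.1/(16.6×0.6371) = 6.260 m.

6.26 m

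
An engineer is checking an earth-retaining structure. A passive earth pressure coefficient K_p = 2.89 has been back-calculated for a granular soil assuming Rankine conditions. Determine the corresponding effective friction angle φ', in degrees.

29.1°

K_p = (1+sin φ)/(1−sin φ) ⇒ sin φ = (K_p − 1)/(K_p + 1) = 0.4859.
φ = arcsin(0.4859) = 29.07°.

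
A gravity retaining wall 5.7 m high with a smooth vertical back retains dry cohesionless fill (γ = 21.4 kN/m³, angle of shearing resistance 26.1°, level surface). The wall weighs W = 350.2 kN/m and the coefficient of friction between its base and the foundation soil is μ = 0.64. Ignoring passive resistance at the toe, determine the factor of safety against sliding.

K_a = tan²(45° − 26.1°/2) = 0.3889.
P_a = ½K_aγH² = 0.5×0.3889×21.4×5.7² = 135.2 kN/m, acting at H/3 = 1.900 m above the base.
FS_sliding = μW / P_a = 0.64×350.2 / 135.2 = 1.658.

1.66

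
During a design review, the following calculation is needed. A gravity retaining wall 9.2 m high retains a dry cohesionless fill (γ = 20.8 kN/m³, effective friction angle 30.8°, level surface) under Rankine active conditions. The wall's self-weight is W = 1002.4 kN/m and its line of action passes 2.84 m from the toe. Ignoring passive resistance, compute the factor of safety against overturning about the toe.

K_a = tan²(45° − 30.8°/2) = 0.3227.
P_a = ½K_aγH² = 0.5×0.3227×20.8×9.2² = 284.1 kN/m, acting at H/3 = 3.067 m above the base.
Overturning moment M_o = P_a × H/3 = 284.1 × 3.067 = 871.2.
Resisting moment M_r = W × 2.84 = 1002.4 × 2.84 = 2847.
FS_overturning = M_r/M_o = 2847/871.2 = 3.268.

3.27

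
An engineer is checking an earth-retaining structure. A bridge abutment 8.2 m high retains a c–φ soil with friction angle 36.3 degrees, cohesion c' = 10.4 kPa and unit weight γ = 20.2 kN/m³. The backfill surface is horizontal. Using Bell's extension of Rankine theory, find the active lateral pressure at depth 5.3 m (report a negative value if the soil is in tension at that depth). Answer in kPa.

K_a = (1 − sin φ)/(1 + sin φ) = 0.2563.
σ_a = K_a γ z − 2c√K_a = 0.2563×20.2×5.3 − 2×10.4×0.5062 = 16.91 kPa.

16.9 kPa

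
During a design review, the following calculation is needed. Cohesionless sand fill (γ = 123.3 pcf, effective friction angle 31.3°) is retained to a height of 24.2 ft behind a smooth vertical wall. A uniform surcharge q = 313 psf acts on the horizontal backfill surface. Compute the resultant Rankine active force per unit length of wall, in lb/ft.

K_a = tan²(45° − φ/2) = 0.3162.
Soil triangle: ½ K_a γ H² = 0.5×0.3162×123.3×24.2² = 11420 lb/ft.
Surcharge rectangle: K_a q H = 0.3162×313×24.2 = 2395 lb/ft.
Total = 11420 + 2395 = 13810 lb/ft.

13800 lb/ft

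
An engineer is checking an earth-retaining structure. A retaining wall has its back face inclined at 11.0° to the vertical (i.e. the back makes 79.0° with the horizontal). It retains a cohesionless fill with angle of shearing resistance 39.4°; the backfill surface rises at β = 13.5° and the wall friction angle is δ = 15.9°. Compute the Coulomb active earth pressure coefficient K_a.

K_a = sin²(α+φ) / [sin²α · sin(α−δ) · (1 + √{sin(φ+δ)sin(φ−β) / (sin(α−δ)sin(α+β))})²].
With α = 79.0°, φ = 39.4°, δ = 15.9°, β = 13.5°: K_a = 0.3369.

0.337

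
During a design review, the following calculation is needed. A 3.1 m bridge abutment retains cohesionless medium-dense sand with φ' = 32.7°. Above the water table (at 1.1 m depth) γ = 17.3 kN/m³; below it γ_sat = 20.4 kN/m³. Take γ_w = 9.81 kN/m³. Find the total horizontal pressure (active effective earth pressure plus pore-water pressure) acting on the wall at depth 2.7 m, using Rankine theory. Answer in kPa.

26.4 kPa

K_a = (1 − sin φ)/(1 + sin φ) = 0.2985.
γ' = 20.4 − 9.81 = 10.59 kN/m³.
Effective vertical stress at 2.7 m: σ'_v = 17.3×1.1 + 10.59×1.60 = 35.97 kPa.
σ'_h = K_a σ'_v = 0.2985 × 35.97 = 10.74 kPa; u = γ_w × 1.60 = 15.70 kPa.
Total σ_h = 10.74 + 15.70 = 26.43 kPa.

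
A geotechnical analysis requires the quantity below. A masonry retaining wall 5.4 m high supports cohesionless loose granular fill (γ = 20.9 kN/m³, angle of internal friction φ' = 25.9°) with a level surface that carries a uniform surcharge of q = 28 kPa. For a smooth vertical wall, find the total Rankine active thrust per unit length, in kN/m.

179 kN/m

K_a = tan²(45° − φ/2) = 0.3920.
Soil triangle: ½ K_a γ H² = 0.5×0.3920×20.9×5.4² = 119.4 kN/m.
Surcharge rectangle: K_a q H = 0.3920×28×5.4 = 59.27 kN/m.
Total = 119.4 + 59.27 = 178.7 kN/m.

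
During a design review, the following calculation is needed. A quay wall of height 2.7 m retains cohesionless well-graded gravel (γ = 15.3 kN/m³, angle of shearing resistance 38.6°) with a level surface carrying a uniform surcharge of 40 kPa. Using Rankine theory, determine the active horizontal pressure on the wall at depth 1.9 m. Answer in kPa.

16.0 kPa

K_a = (1 − sin φ)/(1 + sin φ) = 0.2316.
σ_v = γz + q = 15.3 × 1.9 + 40 = 69.07 kPa.
σ_h = K_a σ_v = 0.2316 × 69.07 = 16.00 kPa.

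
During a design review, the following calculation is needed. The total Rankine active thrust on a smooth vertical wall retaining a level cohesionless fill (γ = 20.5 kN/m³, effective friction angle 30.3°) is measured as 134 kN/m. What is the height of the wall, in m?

K_a = 0.3293. P_a = ½ K_a γ H² ⇒ H = √(2P_a/(K_a γ)).
H = √(2×134/(0.3293×20.5)) = 6.301 m.

6.30 m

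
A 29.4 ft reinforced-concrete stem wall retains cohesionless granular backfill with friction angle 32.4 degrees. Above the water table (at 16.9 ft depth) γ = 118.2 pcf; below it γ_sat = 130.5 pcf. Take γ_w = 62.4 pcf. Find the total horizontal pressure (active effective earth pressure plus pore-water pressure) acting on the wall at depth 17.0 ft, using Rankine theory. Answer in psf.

612 psf

K_a = (1 − sin φ)/(1 + sin φ) = 0.3022.
γ' = 130.5 − 62.4 = 68.10 pcf.
Effective vertical stress at 17.0 ft: σ'_v = 118.2×16.9 + 68.10×0.100 = 2004 psf.
σ'_h = K_a σ'_v = 0.3022 × 2004 = 605.8 psf; u = γ_w × 0.100 = 6.240 psf.
Total σ_h = 605.8 + 6.240 = 612.0 psf.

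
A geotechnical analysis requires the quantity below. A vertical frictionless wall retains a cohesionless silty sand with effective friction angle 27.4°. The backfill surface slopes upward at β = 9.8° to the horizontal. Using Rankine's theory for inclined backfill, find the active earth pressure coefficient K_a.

K_a = cos β · (cos β − √(cos²β − cos²φ)) / (cos β + √(cos²β − cos²φ)).
cos β = 0.9854, cos φ = 0.8878, √(cos²β − cos²φ) = 0.4276.
K_a = 0.9854 × (0.9854 − 0.4276)/(0.9854 + 0.4276) = 0.3890.

0.389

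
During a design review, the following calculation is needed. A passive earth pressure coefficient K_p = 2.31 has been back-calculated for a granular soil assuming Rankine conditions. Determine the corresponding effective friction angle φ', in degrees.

23.3°

K_p = (1+sin φ)/(1−sin φ) ⇒ sin φ = (K_p − 1)/(K_p + 1) = 0.3958.
φ = arcsin(0.3958) = 23.31°.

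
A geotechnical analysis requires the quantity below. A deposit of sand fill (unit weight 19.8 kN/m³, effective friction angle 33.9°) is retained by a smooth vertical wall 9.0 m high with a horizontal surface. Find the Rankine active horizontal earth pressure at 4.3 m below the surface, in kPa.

K_a = (1 − sin φ)/(1 + sin φ) = 0.2839.
σ_h = K_a γ z = 0.2839 × 19.8 × 4.3 = 24.17 kPa.

24.2 kPa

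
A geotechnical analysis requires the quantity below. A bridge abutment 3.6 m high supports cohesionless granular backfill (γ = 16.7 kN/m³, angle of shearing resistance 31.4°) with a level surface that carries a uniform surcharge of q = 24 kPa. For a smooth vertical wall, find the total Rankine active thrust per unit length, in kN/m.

K_a = tan²(45° − φ/2) = 0.3149.
Soil triangle: ½ K_a γ H² = 0.5×0.3149×16.7×3.6² = 34.08 kN/m.
Surcharge rectangle: K_a q H = 0.3149×24×3.6 = 27.21 kN/m.
Total = 34.08 + 27.21 = 61.29 kN/m.

61.3 kN/m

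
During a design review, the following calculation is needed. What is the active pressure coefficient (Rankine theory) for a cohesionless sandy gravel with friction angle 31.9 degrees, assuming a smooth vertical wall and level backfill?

K_a = tan²(45° − φ/2) = tan²(29.05°) = 0.3085.

0.309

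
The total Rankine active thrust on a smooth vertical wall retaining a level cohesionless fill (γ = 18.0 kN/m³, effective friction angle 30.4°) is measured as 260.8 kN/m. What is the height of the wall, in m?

K_a = 0.3280. P_a = ½ K_a γ H² ⇒ H = √(2P_a/(K_a γ)).
H = √(2×260.8/(0.3280×18.0)) = 9.399 m.

9.40 m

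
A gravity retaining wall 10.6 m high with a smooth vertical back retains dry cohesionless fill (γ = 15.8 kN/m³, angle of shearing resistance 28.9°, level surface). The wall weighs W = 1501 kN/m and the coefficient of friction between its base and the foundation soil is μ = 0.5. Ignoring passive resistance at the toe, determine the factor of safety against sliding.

2.43

K_a = tan²(45° − 28.9°/2) = 0.3484.
P_a = ½K_aγH² = 0.5×0.3484×15.8×10.6² = 309.2 kN/m, acting at H/3 = 3.533 m above the base.
FS_sliding = μW / P_a = 0.5×1501 / 309.2 = 2.427.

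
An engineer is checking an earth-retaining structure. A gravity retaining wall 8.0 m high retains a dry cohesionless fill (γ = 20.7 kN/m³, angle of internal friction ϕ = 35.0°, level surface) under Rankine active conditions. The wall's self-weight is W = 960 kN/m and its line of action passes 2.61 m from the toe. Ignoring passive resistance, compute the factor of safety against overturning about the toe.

5.23

K_a = tan²(45° − 35.0°/2) = 0.2710.
P_a = ½K_aγH² = 0.5×0.2710×20.7×8.0² = 179.5 kN/m, acting at H/3 = 2.667 m above the base.
Overturning moment M_o = P_a × H/3 = 179.5 × 2.667 = 478.7.
Resisting moment M_r = W × 2.61 = 960 × 2.61 = 2506.
FS_overturning = M_r/M_o = 2506/478.7 = 5.234.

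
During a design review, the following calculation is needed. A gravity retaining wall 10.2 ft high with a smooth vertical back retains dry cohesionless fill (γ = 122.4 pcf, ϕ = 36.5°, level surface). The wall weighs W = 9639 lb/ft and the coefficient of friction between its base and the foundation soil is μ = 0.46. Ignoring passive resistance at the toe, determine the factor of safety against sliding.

2.74

K_a = tan²(45° − 36.5°/2) = 0.2541.
P_a = ½K_aγH² = 0.5×0.2541×122.4×10.2² = 1618 lb/ft, acting at H/3 = 3.400 ft above the base.
FS_sliding = μW / P_a = 0.46×9639 / 1618 = 2.741.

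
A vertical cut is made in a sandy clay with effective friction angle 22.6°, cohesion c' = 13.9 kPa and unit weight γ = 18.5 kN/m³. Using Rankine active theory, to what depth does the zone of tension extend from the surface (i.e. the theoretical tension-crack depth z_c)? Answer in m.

K_a = tan²(45° − 22.6°/2) = 0.4448; √K_a = 0.6669.
The active pressure is zero where K_a γ z = 2c√K_a, so z_c = 2c/(γ√K_a) = 2×13.9/(18.5×0.6669) = 2.253 m.

2.25 m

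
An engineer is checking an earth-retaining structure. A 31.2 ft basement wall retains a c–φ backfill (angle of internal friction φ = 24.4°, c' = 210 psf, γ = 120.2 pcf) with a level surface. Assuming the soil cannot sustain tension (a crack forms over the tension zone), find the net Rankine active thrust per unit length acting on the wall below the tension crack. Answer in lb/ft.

K_a = 0.4153; √K_a = 0.6445.
Tension-crack depth z_c = 2c/(γ√K_a) = 2×210/(120.2×0.6445) = 5.422 ft.
σ_a at base = K_a γ H − 2c√K_a = 0.4153×120.2×31.2 − 2×210×0.6445 = 1287 psf.
P_a = ½ × 1287 × (H − z_c) = 0.5×1287×25.78 = 16590 lb/ft.

16600 lb/ft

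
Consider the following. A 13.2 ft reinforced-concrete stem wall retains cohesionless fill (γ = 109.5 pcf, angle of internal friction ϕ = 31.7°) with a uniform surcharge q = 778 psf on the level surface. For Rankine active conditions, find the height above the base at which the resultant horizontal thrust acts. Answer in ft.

K_a = 0.3111.
Triangular part P₁ = ½K_aγH² = 2967 at H/3 = 4.400 ft; rectangular part P₂ = K_a q H = 3195 at H/2 = 6.600 ft.
ȳ = (P₁·4.400 + P₂·6.600)/(P₁+P₂) = 5.541 ft.

5.54 ft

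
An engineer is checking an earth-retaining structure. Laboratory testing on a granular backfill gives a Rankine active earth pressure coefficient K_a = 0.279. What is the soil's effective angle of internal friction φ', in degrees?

K_a = tan²(45° − φ/2) ⇒ 45° − φ/2 = arctan(√0.279) = 27.84°.
φ = 2(45° − 27.84°) = 34.31°.

34.3°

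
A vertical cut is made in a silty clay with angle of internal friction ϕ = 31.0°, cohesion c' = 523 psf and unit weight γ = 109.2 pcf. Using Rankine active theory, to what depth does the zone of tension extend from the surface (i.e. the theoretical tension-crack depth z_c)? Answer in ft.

16.9 ft

K_a = tan²(45° − 31.0°/2) = 0.3201; √K_a = 0.5658.
The active pressure is zero where K_a γ z = 2c√K_a, so z_c = 2c/(γ√K_a) = 2×523/(109.2×0.5658) = 16.93 ft.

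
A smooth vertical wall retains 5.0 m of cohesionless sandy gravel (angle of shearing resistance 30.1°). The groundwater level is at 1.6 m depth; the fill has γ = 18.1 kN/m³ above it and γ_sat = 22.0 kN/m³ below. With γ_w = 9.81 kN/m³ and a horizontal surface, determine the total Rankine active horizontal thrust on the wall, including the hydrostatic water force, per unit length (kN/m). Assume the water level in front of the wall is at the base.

K_a = tan²(45° − φ/2) = 0.3320.
γ' = 22.0 − 9.81 = 12.19 kN/m³. Depth below WT = 3.4 m.
σ'_h at WT = K_a γ d_w = 9.614 kPa; at base = 9.614 + K_a γ' × 3.4 = 23.37 kPa.
P₁ (0–1.6 m) = ½×9.614×1.6 = 7.692. P₂ (1.6–5.0 m) = ½(9.614+23.37)×3.4 = 56.08.
P_w = ½ γ_w h₂² = 0.5×9.81×3.4² = 56.70. Total = 7.692+56.08+56.70 = 120.5 kN/m.

120 kN/m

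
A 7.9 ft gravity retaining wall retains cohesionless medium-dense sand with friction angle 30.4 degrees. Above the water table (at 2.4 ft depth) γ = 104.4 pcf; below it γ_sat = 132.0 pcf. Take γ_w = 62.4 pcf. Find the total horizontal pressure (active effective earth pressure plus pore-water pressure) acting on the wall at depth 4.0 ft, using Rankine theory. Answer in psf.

K_a = (1 − sin φ)/(1 + sin φ) = 0.3280.
γ' = 132.0 − 62.4 = 69.60 pcf.
Effective vertical stress at 4.0 ft: σ'_v = 104.4×2.4 + 69.60×1.60 = 361.9 psf.
σ'_h = K_a σ'_v = 0.3280 × 361.9 = 118.7 psf; u = γ_w × 1.60 = 99.84 psf.
Total σ_h = 118.7 + 99.84 = 218.5 psf.

219 psf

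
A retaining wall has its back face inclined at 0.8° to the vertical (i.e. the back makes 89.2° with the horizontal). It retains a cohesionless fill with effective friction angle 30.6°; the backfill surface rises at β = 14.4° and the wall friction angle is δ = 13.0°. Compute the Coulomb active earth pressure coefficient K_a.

0.368

K_a = sin²(α+φ) / [sin²α · sin(α−δ) · (1 + √{sin(φ+δ)sin(φ−β) / (sin(α−δ)sin(α+β))})²].
With α = 89.2°, φ = 30.6°, δ = 13.0°, β = 14.4°: K_a = 0.3681.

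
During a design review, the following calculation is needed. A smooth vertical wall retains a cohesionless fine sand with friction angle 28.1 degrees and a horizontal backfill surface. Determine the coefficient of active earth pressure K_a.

K_a = tan²(45° − φ/2) = tan²(30.95°) = 0.3596.

0.360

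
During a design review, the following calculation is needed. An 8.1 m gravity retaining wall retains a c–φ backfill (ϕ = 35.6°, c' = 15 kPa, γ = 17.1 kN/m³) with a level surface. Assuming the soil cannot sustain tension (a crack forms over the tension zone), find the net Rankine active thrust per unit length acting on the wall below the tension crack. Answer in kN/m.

K_a = 0.2641; √K_a = 0.5139.
Tension-crack depth z_c = 2c/(γ√K_a) = 2×15/(17.1×0.5139) = 3.414 m.
σ_a at base = K_a γ H − 2c√K_a = 0.2641×17.1×8.1 − 2×15×0.5139 = 21.17 kPa.
P_a = ½ × 21.17 × (H − z_c) = 0.5×21.17×4.686 = 49.60 kN/m.

49.6 kN/m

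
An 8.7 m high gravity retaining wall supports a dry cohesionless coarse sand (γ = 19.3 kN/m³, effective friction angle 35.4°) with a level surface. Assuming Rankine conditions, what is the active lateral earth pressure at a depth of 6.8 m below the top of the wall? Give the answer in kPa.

35.0 kPa

K_a = (1 − sin φ)/(1 + sin φ) = 0.2664.
σ_h = K_a γ z = 0.2664 × 19.3 × 6.8 = 34.96 kPa.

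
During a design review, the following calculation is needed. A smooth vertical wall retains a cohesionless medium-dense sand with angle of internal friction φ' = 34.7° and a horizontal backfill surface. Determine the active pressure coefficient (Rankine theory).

0.274

K_a = (1 − sin φ)/(1 + sin φ) = (1 − sin 34.7°)/(1 + sin 34.7°) = 0.2745.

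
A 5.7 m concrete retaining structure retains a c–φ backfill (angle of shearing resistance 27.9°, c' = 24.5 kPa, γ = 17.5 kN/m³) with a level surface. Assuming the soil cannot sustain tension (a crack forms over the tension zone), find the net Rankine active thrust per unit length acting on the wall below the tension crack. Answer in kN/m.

3.49 kN/m

K_a = 0.3625; √K_a = 0.6020.
Tension-crack depth z_c = 2c/(γ√K_a) = 2×24.5/(17.5×0.6020) = 4.651 m.
σ_a at base = K_a γ H − 2c√K_a = 0.3625×17.5×5.7 − 2×24.5×0.6020 = 6.655 kPa.
P_a = ½ × 6.655 × (H − z_c) = 0.5×6.655×1.049 = 3.491 kN/m.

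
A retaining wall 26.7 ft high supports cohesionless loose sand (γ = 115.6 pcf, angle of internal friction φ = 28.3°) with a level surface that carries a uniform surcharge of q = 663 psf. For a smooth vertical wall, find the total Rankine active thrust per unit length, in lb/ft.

K_a = tan²(45° − φ/2) = 0.3568.
Soil triangle: ½ K_a γ H² = 0.5×0.3568×115.6×26.7² = 14700 lb/ft.
Surcharge rectangle: K_a q H = 0.3568×663×26.7 = 6316 lb/ft.
Total = 14700 + 6316 = 21020 lb/ft.

21000 lb/ft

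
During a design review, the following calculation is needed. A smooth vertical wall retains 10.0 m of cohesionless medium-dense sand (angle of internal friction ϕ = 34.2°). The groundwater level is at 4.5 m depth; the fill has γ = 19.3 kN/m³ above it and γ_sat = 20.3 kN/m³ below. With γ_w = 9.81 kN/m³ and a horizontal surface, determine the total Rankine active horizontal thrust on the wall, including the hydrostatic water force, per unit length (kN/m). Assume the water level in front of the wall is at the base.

K_a = tan²(45° − φ/2) = 0.2803.
γ' = 20.3 − 9.81 = 10.49 kN/m³. Depth below WT = 5.5 m.
σ'_h at WT = K_a γ d_w = 24.35 kPa; at base = 24.35 + K_a γ' × 5.5 = 40.52 kPa.
P₁ (0–4.5 m) = ½×24.35×4.5 = 54.78. P₂ (4.5–10.0 m) = ½(24.35+40.52)×5.5 = 178.4.
P_w = ½ γ_w h₂² = 0.5×9.81×5.5² = 148.4. Total = 54.78+178.4+148.4 = 381.5 kN/m.

382 kN/m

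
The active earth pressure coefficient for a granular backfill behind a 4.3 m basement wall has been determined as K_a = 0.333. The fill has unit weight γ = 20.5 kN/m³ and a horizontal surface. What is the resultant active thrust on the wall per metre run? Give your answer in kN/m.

63.1 kN/m

P = ½ K_a γ H² = 0.5 × 0.333 × 20.5 × 4.3² = 63.11 kN/m.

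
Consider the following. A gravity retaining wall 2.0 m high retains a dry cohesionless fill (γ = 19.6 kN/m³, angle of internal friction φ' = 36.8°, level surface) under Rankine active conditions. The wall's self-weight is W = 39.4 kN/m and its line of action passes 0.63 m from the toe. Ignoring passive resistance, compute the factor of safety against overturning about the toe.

3.79

K_a = tan²(45° − 36.8°/2) = 0.2508.
P_a = ½K_aγH² = 0.5×0.2508×19.6×2.0² = 9.830 kN/m, acting at H/3 = 0.6667 m above the base.
Overturning moment M_o = P_a × H/3 = 9.830 × 0.6667 = 6.553.
Resisting moment M_r = W × 0.63 = 39.4 × 0.63 = 24.82.
FS_overturning = M_r/M_o = 24.82/6.553 = 3.788.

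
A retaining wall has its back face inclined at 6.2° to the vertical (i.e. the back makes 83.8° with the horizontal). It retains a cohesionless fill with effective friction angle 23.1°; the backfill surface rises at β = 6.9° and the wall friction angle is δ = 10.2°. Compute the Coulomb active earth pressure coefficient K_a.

0.493

K_a = sin²(α+φ) / [sin²α · sin(α−δ) · (1 + √{sin(φ+δ)sin(φ−β) / (sin(α−δ)sin(α+β))})²].
With α = 83.8°, φ = 23.1°, δ = 10.2°, β = 6.9°: K_a = 0.4929.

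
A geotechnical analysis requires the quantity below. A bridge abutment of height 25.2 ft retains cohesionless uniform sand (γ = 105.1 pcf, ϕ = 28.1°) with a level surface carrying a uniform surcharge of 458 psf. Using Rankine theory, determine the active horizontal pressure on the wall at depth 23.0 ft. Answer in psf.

1030 psf

K_a = (1 − sin φ)/(1 + sin φ) = 0.3596.
σ_v = γz + q = 105.1 × 23.0 + 458 = 2875 psf.
σ_h = K_a σ_v = 0.3596 × 2875 = 1034 psf.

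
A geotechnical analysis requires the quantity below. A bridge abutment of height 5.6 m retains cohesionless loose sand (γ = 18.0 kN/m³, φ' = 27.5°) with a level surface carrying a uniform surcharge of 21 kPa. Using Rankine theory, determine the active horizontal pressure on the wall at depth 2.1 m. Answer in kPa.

K_a = (1 − sin φ)/(1 + sin φ) = 0.3682.
σ_v = γz + q = 18.0 × 2.1 + 21 = 58.80 kPa.
σ_h = K_a σ_v = 0.3682 × 58.80 = 21.65 kPa.

21.7 kPa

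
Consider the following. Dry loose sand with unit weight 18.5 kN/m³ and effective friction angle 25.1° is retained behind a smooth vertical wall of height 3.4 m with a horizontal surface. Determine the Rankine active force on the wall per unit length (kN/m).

K_a = tan²(45° − φ/2) = 0.4043.
P_a = ½ K_a γ H² = 0.5 × 0.4043 × 18.5 × 3.4² = 43.23 kN/m.

43.2 kN/m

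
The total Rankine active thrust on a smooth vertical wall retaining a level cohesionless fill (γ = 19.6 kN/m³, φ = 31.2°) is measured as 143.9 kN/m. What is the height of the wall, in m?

6.80 m

K_a = 0.3175. P_a = ½ K_a γ H² ⇒ H = √(2P_a/(K_a γ)).
H = √(2×143.9/(0.3175×19.6)) = 6.801 m.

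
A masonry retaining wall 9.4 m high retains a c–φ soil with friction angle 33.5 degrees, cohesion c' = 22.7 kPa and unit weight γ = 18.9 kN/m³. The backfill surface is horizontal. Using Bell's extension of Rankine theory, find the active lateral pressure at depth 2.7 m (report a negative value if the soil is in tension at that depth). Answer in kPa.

-9.66 kPa

K_a = (1 − sin φ)/(1 + sin φ) = 0.2887.
σ_a = K_a γ z − 2c√K_a = 0.2887×18.9×2.7 − 2×22.7×0.5373 = -9.661 kPa.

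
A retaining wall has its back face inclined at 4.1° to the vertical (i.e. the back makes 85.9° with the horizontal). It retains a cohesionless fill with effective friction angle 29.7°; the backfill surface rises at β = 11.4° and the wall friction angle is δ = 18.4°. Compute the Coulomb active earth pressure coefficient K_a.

K_a = sin²(α+φ) / [sin²α · sin(α−δ) · (1 + √{sin(φ+δ)sin(φ−β) / (sin(α−δ)sin(α+β))})²].
With α = 85.9°, φ = 29.7°, δ = 18.4°, β = 11.4°: K_a = 0.3906.

0.391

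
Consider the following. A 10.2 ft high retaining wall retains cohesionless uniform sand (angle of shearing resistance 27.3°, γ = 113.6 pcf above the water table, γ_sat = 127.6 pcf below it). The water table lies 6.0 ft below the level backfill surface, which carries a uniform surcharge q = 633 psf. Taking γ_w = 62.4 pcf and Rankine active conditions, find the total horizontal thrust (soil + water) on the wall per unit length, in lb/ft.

K_a = tan²(45° − φ/2) = 0.3711.
γ' = 127.6 − 62.4 = 65.20 pcf. h₂ = H − d_w = 4.2 ft.
σ'_h: at surface K_a·q = 234.9; at WT K_a(q+γd_w) = 487.9; at base K_a(q+γd_w+γ'h₂) = 589.5 psf.
P₁ = ½(234.9+487.9)×6.0 = 2168; P₂ = ½(487.9+589.5)×4.2 = 2263; P_w = ½γ_w h₂² = 550.4.
Total = 2168+2263+550.4 = 4981 lb/ft.

4980 lb/ft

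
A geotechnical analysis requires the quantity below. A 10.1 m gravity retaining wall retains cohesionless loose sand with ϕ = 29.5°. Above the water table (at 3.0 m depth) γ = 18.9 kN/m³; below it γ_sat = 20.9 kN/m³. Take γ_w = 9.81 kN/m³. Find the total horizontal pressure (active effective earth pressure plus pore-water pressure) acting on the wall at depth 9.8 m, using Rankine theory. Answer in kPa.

112 kPa

K_a = (1 − sin φ)/(1 + sin φ) = 0.3401.
γ' = 20.9 − 9.81 = 11.09 kN/m³.
Effective vertical stress at 9.8 m: σ'_v = 18.9×3.0 + 11.09×6.80 = 132.1 kPa.
σ'_h = K_a σ'_v = 0.3401 × 132.1 = 44.93 kPa; u = γ_w × 6.80 = 66.71 kPa.
Total σ_h = 44.93 + 66.71 = 111.6 kPa.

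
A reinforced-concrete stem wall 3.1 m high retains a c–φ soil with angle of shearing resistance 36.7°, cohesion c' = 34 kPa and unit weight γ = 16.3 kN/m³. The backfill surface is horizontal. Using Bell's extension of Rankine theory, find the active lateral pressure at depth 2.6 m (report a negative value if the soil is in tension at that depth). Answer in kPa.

K_a = (1 − sin φ)/(1 + sin φ) = 0.2519.
σ_a = K_a γ z − 2c√K_a = 0.2519×16.3×2.6 − 2×34×0.5019 = -23.45 kPa.

-23.5 kPa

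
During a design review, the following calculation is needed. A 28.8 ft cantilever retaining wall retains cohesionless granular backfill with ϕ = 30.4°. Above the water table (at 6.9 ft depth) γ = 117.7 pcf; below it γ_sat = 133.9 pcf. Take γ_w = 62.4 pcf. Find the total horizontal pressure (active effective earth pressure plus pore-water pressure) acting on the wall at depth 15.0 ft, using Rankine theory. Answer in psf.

962 psf

K_a = (1 − sin φ)/(1 + sin φ) = 0.3280.
γ' = 133.9 − 62.4 = 71.50 pcf.
Effective vertical stress at 15.0 ft: σ'_v = 117.7×6.9 + 71.50×8.10 = 1391 psf.
σ'_h = K_a σ'_v = 0.3280 × 1391 = 456.3 psf; u = γ_w × 8.10 = 505.4 psf.
Total σ_h = 456.3 + 505.4 = 961.8 psf.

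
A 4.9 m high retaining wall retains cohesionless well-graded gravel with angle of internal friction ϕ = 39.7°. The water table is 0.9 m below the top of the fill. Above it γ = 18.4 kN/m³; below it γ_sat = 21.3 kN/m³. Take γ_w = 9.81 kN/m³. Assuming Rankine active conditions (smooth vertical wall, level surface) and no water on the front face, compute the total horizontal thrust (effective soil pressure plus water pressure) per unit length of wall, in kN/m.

115 kN/m

K_a = tan²(45° − φ/2) = 0.2204.
γ' = 21.3 − 9.81 = 11.49 kN/m³. Depth below WT = 4.0 m.
σ'_h at WT = K_a γ d_w = 3.650 kPa; at base = 3.650 + K_a γ' × 4.0 = 13.78 kPa.
P₁ (0–0.9 m) = ½×3.650×0.9 = 1.643. P₂ (0.9–4.9 m) = ½(3.650+13.78)×4.0 = 34.86.
P_w = ½ γ_w h₂² = 0.5×9.81×4.0² = 78.48. Total = 1.643+34.86+78.48 = 115.0 kN/m.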